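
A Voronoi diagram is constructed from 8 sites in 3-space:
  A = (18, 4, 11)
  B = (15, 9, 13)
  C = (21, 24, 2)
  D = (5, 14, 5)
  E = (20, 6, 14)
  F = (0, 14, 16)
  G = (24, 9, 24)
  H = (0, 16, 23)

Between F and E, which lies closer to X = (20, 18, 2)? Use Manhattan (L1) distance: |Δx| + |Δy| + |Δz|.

d(X,F) = |20−0| + |18−14| + |2−16| = 20 + 4 + 14 = 38
d(X,E) = |20−20| + |18−6| + |2−14| = 0 + 12 + 12 = 24
38 > 24, so E is closer.

E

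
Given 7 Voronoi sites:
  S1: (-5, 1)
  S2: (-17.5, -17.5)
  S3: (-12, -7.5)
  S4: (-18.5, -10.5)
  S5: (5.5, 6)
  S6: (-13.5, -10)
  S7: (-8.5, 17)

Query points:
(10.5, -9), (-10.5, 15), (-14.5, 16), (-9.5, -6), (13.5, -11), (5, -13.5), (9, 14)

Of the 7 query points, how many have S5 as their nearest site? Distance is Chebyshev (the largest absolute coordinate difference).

3

(10.5, -9) — d to each: S1:15.5, S2:28, S3:22.5, S4:29, S5:15, S6:24, S7:26 → nearest is S5
(-10.5, 15) — d to each: S1:14, S2:32.5, S3:22.5, S4:25.5, S5:16, S6:25, S7:2 → nearest is S7
(-14.5, 16) — d to each: S1:15, S2:33.5, S3:23.5, S4:26.5, S5:20, S6:26, S7:6 → nearest is S7
(-9.5, -6) — d to each: S1:7, S2:11.5, S3:2.5, S4:9, S5:15, S6:4, S7:23 → nearest is S3
(13.5, -11) — d to each: S1:18.5, S2:31, S3:25.5, S4:32, S5:17, S6:27, S7:28 → nearest is S5
(5, -13.5) — d to each: S1:14.5, S2:22.5, S3:17, S4:23.5, S5:19.5, S6:18.5, S7:30.5 → nearest is S1
(9, 14) — d to each: S1:14, S2:31.5, S3:21.5, S4:27.5, S5:8, S6:24, S7:17.5 → nearest is S5
3 of the 7 points have S5 as nearest.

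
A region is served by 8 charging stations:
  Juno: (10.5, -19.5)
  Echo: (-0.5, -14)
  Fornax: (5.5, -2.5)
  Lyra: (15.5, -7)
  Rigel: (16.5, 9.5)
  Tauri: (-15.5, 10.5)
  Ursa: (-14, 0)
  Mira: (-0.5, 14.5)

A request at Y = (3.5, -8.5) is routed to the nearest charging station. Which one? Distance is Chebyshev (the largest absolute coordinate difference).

d(Y, Juno) = max(7, 11) = 11
d(Y, Echo) = max(4, 5.5) = 5.5
d(Y, Fornax) = max(2, 6) = 6
d(Y, Lyra) = max(12, 1.5) = 12
d(Y, Rigel) = max(13, 18) = 18
d(Y, Tauri) = max(19, 19) = 19
d(Y, Ursa) = max(17.5, 8.5) = 17.5
d(Y, Mira) = max(4, 23) = 23
The smallest is to Echo, so Y lies in the Voronoi region of Echo.

Echo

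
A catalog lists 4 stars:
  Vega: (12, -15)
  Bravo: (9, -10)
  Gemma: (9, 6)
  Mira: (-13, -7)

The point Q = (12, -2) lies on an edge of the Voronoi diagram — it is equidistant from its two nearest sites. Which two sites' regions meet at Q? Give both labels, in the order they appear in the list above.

Squared distances from Q to each site:
d²(Q, Vega) = (12−12)² + (-2−(-15))² = 0 + 169 = 169
d²(Q, Bravo) = (12−9)² + (-2−(-10))² = 9 + 64 = 73
d²(Q, Gemma) = (12−9)² + (-2−6)² = 9 + 64 = 73
d²(Q, Mira) = (12−(-13))² + (-2−(-7))² = 625 + 25 = 650
Q is equidistant from Bravo and Gemma (both at squared distance 73), and every other site is strictly farther — so Q lies on the Bravo–Gemma Voronoi edge.

Bravo and Gemma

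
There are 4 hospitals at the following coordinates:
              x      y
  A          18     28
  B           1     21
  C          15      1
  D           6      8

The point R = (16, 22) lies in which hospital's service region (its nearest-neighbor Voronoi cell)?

A

Squared Euclidean distances:
|RA|² = (16−18)² + (22−28)² = 4 + 36 = 40
|RB|² = (16−1)² + (22−21)² = 225 + 1 = 226
|RC|² = (16−15)² + (22−1)² = 1 + 441 = 442
|RD|² = (16−6)² + (22−8)² = 100 + 196 = 296
Minimum is at A.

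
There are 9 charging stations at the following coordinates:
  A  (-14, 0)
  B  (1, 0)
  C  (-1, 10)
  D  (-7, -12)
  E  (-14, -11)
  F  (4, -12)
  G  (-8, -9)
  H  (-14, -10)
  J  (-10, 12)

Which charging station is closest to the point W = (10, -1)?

Since √ is increasing, it suffices to compare squared distances:
|WA|² = (10−(-14))² + (-1−0)² = 576 + 1 = 577
|WB|² = (10−1)² + (-1−0)² = 81 + 1 = 82
|WC|² = (10−(-1))² + (-1−10)² = 121 + 121 = 242
|WD|² = (10−(-7))² + (-1−(-12))² = 289 + 121 = 410
|WE|² = (10−(-14))² + (-1−(-11))² = 576 + 100 = 676
|WF|² = (10−4)² + (-1−(-12))² = 36 + 121 = 157
|WG|² = (10−(-8))² + (-1−(-9))² = 324 + 64 = 388
|WH|² = (10−(-14))² + (-1−(-10))² = 576 + 81 = 657
|WJ|² = (10−(-10))² + (-1−12)² = 400 + 169 = 569
Minimum is at B.

B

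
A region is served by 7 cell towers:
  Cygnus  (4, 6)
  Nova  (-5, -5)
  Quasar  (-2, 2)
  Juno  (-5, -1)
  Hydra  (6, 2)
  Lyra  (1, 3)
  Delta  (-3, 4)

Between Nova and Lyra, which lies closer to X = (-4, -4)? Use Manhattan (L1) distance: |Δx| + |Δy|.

Nova

d(X, Nova) = |-4−(-5)| + |-4−(-5)| = 1 + 1 = 2
d(X, Lyra) = |-4−1| + |-4−3| = 5 + 7 = 12
2 < 12, so Nova is closer.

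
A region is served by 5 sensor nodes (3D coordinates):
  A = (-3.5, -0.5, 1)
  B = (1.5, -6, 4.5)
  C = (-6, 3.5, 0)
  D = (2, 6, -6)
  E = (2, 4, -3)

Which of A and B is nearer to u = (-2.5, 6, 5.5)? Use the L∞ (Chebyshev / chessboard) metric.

d(u,A) = max(1, 6.5, 4.5) = 6.5
d(u,B) = max(4, 12, 1) = 12
6.5 < 12, so A is closer.

A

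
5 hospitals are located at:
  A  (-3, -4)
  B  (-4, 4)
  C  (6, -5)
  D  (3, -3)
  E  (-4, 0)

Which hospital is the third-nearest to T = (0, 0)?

A

Since √ is increasing, it suffices to compare squared distances:
|TA|² = 9 + 16 = 25
|TB|² = 16 + 16 = 32
|TC|² = 36 + 25 = 61
|TD|² = 9 + 9 = 18
|TE|² = 16 + 0 = 16
Sorted ascending: E, D, A, B, … — the third-nearest is A.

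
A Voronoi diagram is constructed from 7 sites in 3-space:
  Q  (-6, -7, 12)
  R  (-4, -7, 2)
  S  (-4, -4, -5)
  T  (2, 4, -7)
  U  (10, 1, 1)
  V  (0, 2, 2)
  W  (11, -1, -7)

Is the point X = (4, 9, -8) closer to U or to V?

V

Compare squared distances:
|XU|² = (4−10)² + (9−1)² + (-8−1)² = 36 + 64 + 81 = 181
|XV|² = (4−0)² + (9−2)² + (-8−2)² = 16 + 49 + 100 = 165
181 > 165, so V is closer.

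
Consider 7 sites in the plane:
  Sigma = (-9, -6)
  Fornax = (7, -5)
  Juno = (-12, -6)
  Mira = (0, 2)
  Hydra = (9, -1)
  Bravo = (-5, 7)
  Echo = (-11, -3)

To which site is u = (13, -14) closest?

Fornax

Compare squared distances (the ordering matches that of the actual distances):
d²(u, Sigma) = (13−(-9))² + (-14−(-6))² = 484 + 64 = 548
d²(u, Fornax) = (13−7)² + (-14−(-5))² = 36 + 81 = 117
d²(u, Juno) = (13−(-12))² + (-14−(-6))² = 625 + 64 = 689
d²(u, Mira) = (13−0)² + (-14−2)² = 169 + 256 = 425
d²(u, Hydra) = (13−9)² + (-14−(-1))² = 16 + 169 = 185
d²(u, Bravo) = (13−(-5))² + (-14−7)² = 324 + 441 = 765
d²(u, Echo) = (13−(-11))² + (-14−(-3))² = 576 + 121 = 697
Fornax is nearest.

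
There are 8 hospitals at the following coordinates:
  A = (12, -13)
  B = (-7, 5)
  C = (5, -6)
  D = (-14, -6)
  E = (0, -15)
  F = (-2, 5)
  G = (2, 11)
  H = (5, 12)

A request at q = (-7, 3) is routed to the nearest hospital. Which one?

Since √ is increasing, it suffices to compare squared distances:
|qA|² = 361 + 256 = 617
|qB|² = 0 + 4 = 4
|qC|² = 144 + 81 = 225
|qD|² = 49 + 81 = 130
|qE|² = 49 + 324 = 373
|qF|² = 25 + 4 = 29
|qG|² = 81 + 64 = 145
|qH|² = 144 + 81 = 225
B is nearest.

B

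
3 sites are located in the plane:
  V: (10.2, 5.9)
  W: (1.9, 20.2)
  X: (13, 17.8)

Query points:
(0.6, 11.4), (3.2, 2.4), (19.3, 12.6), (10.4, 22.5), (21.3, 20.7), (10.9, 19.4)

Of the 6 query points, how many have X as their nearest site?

4

(0.6, 11.4) — d² to each: V:122.41, W:79.13, X:194.72 → nearest is W
(3.2, 2.4) — d² to each: V:61.25, W:318.53, X:333.2 → nearest is V
(19.3, 12.6) — d² to each: V:127.7, W:360.52, X:66.73 → nearest is X
(10.4, 22.5) — d² to each: V:275.6, W:77.54, X:28.85 → nearest is X
(21.3, 20.7) — d² to each: V:342.25, W:376.61, X:77.3 → nearest is X
(10.9, 19.4) — d² to each: V:182.74, W:81.64, X:6.97 → nearest is X
4 of the 6 points have X as nearest.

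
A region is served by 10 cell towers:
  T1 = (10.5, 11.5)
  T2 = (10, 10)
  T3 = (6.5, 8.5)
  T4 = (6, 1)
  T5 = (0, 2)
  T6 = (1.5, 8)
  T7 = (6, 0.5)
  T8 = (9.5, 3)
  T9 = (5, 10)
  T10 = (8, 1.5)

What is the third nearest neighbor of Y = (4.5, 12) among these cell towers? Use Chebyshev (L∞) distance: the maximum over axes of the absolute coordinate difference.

d(Y,T1) = max(6, 0.5) = 6
d(Y,T2) = max(5.5, 2) = 5.5
d(Y,T3) = max(2, 3.5) = 3.5
d(Y,T4) = max(1.5, 11) = 11
d(Y,T5) = max(4.5, 10) = 10
d(Y,T6) = max(3, 4) = 4
d(Y,T7) = max(1.5, 11.5) = 11.5
d(Y,T8) = max(5, 9) = 9
d(Y,T9) = max(0.5, 2) = 2
d(Y, T10) = max(3.5, 10.5) = 10.5
Sorted ascending: T9, T3, T6, T2, … — the third-nearest is T6.

T6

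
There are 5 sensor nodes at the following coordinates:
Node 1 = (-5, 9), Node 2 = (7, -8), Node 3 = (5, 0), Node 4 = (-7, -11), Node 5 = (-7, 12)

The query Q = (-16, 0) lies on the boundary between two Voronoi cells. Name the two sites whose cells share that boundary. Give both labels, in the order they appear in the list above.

Node 1 and Node 4

Squared distances from Q to each site:
d²(Q, Node 1) = (-16−(-5))² + (0−9)² = 121 + 81 = 202
d²(Q, Node 2) = (-16−7)² + (0−(-8))² = 529 + 64 = 593
d²(Q, Node 3) = (-16−5)² + (0−0)² = 441 + 0 = 441
d²(Q, Node 4) = (-16−(-7))² + (0−(-11))² = 81 + 121 = 202
d²(Q, Node 5) = (-16−(-7))² + (0−12)² = 81 + 144 = 225
Q is equidistant from Node 1 and Node 4 (both at squared distance 202), and every other site is strictly farther — so Q lies on the Node 1–Node 4 Voronoi edge.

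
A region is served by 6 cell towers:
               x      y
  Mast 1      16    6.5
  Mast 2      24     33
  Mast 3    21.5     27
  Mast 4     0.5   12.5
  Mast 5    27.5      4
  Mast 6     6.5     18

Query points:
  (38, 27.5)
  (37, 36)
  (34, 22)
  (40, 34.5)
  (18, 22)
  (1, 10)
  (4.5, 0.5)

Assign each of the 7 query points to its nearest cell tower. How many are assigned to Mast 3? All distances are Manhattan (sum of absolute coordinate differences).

3

(38, 27.5) — d to each: Mast 1:43, Mast 2:19.5, Mast 3:17, Mast 4:52.5, Mast 5:34, Mast 6:41 → nearest is Mast 3
(37, 36) — d to each: Mast 1:50.5, Mast 2:16, Mast 3:24.5, Mast 4:60, Mast 5:41.5, Mast 6:48.5 → nearest is Mast 2
(34, 22) — d to each: Mast 1:33.5, Mast 2:21, Mast 3:17.5, Mast 4:43, Mast 5:24.5, Mast 6:31.5 → nearest is Mast 3
(40, 34.5) — d to each: Mast 1:52, Mast 2:17.5, Mast 3:26, Mast 4:61.5, Mast 5:43, Mast 6:50 → nearest is Mast 2
(18, 22) — d to each: Mast 1:17.5, Mast 2:17, Mast 3:8.5, Mast 4:27, Mast 5:27.5, Mast 6:15.5 → nearest is Mast 3
(1, 10) — d to each: Mast 1:18.5, Mast 2:46, Mast 3:37.5, Mast 4:3, Mast 5:32.5, Mast 6:13.5 → nearest is Mast 4
(4.5, 0.5) — d to each: Mast 1:17.5, Mast 2:52, Mast 3:43.5, Mast 4:16, Mast 5:26.5, Mast 6:19.5 → nearest is Mast 4
3 of the 7 points have Mast 3 as nearest.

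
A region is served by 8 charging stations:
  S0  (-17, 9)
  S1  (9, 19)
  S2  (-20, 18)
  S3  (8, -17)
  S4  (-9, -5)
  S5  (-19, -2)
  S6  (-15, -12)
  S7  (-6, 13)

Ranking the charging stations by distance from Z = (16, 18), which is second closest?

S7

Since √ is increasing, it suffices to compare squared distances:
|ZS0|² = 1089 + 81 = 1170
|ZS1|² = 49 + 1 = 50
|ZS2|² = 1296 + 0 = 1296
|ZS3|² = 64 + 1225 = 1289
|ZS4|² = 625 + 529 = 1154
|ZS5|² = 1225 + 400 = 1625
|ZS6|² = 961 + 900 = 1861
|ZS7|² = 484 + 25 = 509
Sorted ascending: S1, S7, S4, … — the second-nearest is S7.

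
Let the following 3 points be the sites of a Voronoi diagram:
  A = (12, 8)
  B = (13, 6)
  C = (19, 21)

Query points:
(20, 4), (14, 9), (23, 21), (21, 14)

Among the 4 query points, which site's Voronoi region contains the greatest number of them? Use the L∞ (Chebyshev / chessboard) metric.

C

(20, 4) — d to each: A:8, B:7, C:17 → nearest is B
(14, 9) — d to each: A:2, B:3, C:12 → nearest is A
(23, 21) — d to each: A:13, B:15, C:4 → nearest is C
(21, 14) — d to each: A:9, B:8, C:7 → nearest is C
Tally — A:1, B:1, C:2. C captures the most (2).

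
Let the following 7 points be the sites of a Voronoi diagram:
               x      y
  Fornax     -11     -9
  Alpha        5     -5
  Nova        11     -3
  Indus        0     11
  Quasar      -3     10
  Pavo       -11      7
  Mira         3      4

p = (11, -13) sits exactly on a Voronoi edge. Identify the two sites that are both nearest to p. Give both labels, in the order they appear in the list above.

Squared distances from p to each site:
d²(p, Fornax) = (11−(-11))² + (-13−(-9))² = 484 + 16 = 500
d²(p, Alpha) = (11−5)² + (-13−(-5))² = 36 + 64 = 100
d²(p, Nova) = (11−11)² + (-13−(-3))² = 0 + 100 = 100
d²(p, Indus) = (11−0)² + (-13−11)² = 121 + 576 = 697
d²(p, Quasar) = (11−(-3))² + (-13−10)² = 196 + 529 = 725
d²(p, Pavo) = (11−(-11))² + (-13−7)² = 484 + 400 = 884
d²(p, Mira) = (11−3)² + (-13−4)² = 64 + 289 = 353
p is equidistant from Alpha and Nova (both at squared distance 100), and every other site is strictly farther — so p lies on the Alpha–Nova Voronoi edge.

Alpha and Nova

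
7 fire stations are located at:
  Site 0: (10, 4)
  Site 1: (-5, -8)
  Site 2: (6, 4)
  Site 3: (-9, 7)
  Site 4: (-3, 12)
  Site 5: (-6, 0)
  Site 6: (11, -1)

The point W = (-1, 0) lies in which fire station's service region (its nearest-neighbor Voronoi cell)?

Compare squared distances (the ordering matches that of the actual distances):
d²(W, Site 0) = (-1−10)² + (0−4)² = 121 + 16 = 137
d²(W, Site 1) = (-1−(-5))² + (0−(-8))² = 16 + 64 = 80
d²(W, Site 2) = (-1−6)² + (0−4)² = 49 + 16 = 65
d²(W, Site 3) = (-1−(-9))² + (0−7)² = 64 + 49 = 113
d²(W, Site 4) = (-1−(-3))² + (0−12)² = 4 + 144 = 148
d²(W, Site 5) = (-1−(-6))² + (0−0)² = 25 + 0 = 25
d²(W, Site 6) = (-1−11)² + (0−(-1))² = 144 + 1 = 145
Site 5 is nearest.

Site 5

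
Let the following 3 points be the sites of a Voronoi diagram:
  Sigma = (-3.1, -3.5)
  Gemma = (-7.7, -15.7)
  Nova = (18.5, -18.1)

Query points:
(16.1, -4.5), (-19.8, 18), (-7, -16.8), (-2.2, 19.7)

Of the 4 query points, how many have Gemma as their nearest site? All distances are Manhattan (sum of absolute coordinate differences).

1

(16.1, -4.5) — d to each: Sigma:20.2, Gemma:35, Nova:16 → nearest is Nova
(-19.8, 18) — d to each: Sigma:38.2, Gemma:45.8, Nova:74.4 → nearest is Sigma
(-7, -16.8) — d to each: Sigma:17.2, Gemma:1.8, Nova:26.8 → nearest is Gemma
(-2.2, 19.7) — d to each: Sigma:24.1, Gemma:40.9, Nova:58.5 → nearest is Sigma
1 of the 4 points has Gemma as nearest.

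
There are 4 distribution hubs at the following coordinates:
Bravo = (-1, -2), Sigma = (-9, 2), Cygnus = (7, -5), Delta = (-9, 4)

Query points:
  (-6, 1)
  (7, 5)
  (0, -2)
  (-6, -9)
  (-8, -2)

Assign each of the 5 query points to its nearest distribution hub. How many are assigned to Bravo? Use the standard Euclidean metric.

(-6, 1) — d² to each: Bravo:34, Sigma:10, Cygnus:205, Delta:18 → nearest is Sigma
(7, 5) — d² to each: Bravo:113, Sigma:265, Cygnus:100, Delta:257 → nearest is Cygnus
(0, -2) — d² to each: Bravo:1, Sigma:97, Cygnus:58, Delta:117 → nearest is Bravo
(-6, -9) — d² to each: Bravo:74, Sigma:130, Cygnus:185, Delta:178 → nearest is Bravo
(-8, -2) — d² to each: Bravo:49, Sigma:17, Cygnus:234, Delta:37 → nearest is Sigma
2 of the 5 points have Bravo as nearest.

2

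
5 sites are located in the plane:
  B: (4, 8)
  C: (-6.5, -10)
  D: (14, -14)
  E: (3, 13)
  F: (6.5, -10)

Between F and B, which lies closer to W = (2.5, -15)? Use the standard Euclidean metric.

F

Compare squared distances:
|WF|² = (2.5−6.5)² + (-15−(-10))² = 16 + 25 = 41
|WB|² = (2.5−4)² + (-15−8)² = 2.25 + 529 = 531.25
41 < 531.25, so F is closer.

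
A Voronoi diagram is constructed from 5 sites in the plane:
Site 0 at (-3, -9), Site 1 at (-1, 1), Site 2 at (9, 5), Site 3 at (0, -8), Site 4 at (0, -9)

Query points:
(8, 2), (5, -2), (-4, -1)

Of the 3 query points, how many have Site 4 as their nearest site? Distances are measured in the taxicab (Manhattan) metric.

(8, 2) — d to each: Site 0:22, Site 1:10, Site 2:4, Site 3:18, Site 4:19 → nearest is Site 2
(5, -2) — d to each: Site 0:15, Site 1:9, Site 2:11, Site 3:11, Site 4:12 → nearest is Site 1
(-4, -1) — d to each: Site 0:9, Site 1:5, Site 2:19, Site 3:11, Site 4:12 → nearest is Site 1
0 of the 3 points have Site 4 as nearest.

0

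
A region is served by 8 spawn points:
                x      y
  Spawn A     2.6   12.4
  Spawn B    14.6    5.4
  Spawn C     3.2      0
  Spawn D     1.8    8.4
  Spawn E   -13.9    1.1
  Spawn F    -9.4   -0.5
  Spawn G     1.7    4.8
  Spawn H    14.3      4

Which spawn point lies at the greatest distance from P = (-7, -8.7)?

Spawn B

Since √ is increasing, it suffices to compare squared distances:
d²(P, Spawn A) = (-7−2.6)² + (-8.7−12.4)² = 92.16 + 445.21 = 537.37
d²(P, Spawn B) = (-7−14.6)² + (-8.7−5.4)² = 466.56 + 198.81 = 665.37
d²(P, Spawn C) = (-7−3.2)² + (-8.7−0)² = 104.04 + 75.69 = 179.73
d²(P, Spawn D) = (-7−1.8)² + (-8.7−8.4)² = 77.44 + 292.41 = 369.85
d²(P, Spawn E) = (-7−(-13.9))² + (-8.7−1.1)² = 47.61 + 96.04 = 143.65
d²(P, Spawn F) = (-7−(-9.4))² + (-8.7−(-0.5))² = 5.76 + 67.24 = 73
d²(P, Spawn G) = (-7−1.7)² + (-8.7−4.8)² = 75.69 + 182.25 = 257.94
d²(P, Spawn H) = (-7−14.3)² + (-8.7−4)² = 453.69 + 161.29 = 614.98
The largest is to Spawn B.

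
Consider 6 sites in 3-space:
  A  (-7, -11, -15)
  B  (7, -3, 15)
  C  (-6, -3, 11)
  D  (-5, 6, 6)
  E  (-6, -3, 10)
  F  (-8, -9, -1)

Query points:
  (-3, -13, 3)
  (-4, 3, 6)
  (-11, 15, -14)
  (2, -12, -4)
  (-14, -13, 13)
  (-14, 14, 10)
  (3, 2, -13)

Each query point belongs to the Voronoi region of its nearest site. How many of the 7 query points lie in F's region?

2

(-3, -13, 3) — d² to each: A:344, B:344, C:173, D:374, E:158, F:57 → nearest is F
(-4, 3, 6) — d² to each: A:646, B:238, C:65, D:10, E:56, F:209 → nearest is D
(-11, 15, -14) — d² to each: A:693, B:1489, C:974, D:517, E:925, F:754 → nearest is D
(2, -12, -4) — d² to each: A:203, B:467, C:370, D:473, E:341, F:118 → nearest is F
(-14, -13, 13) — d² to each: A:837, B:545, C:168, D:491, E:173, F:248 → nearest is C
(-14, 14, 10) — d² to each: A:1299, B:755, C:354, D:161, E:353, F:686 → nearest is D
(3, 2, -13) — d² to each: A:273, B:825, C:682, D:441, E:635, F:386 → nearest is A
2 of the 7 points have F as nearest.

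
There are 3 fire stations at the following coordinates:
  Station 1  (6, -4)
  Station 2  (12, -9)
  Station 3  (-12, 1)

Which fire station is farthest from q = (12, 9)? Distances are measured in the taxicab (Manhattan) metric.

Station 3

d(q, Station 1) = |12−6| + |9−(-4)| = 6 + 13 = 19
d(q, Station 2) = |12−12| + |9−(-9)| = 0 + 18 = 18
d(q, Station 3) = |12−(-12)| + |9−1| = 24 + 8 = 32
The largest is to Station 3.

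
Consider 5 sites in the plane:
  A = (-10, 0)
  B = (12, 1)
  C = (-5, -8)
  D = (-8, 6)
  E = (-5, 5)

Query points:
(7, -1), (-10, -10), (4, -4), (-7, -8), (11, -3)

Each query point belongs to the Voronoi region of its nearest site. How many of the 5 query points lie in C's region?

2

(7, -1) — d² to each: A:290, B:29, C:193, D:274, E:180 → nearest is B
(-10, -10) — d² to each: A:100, B:605, C:29, D:260, E:250 → nearest is C
(4, -4) — d² to each: A:212, B:89, C:97, D:244, E:162 → nearest is B
(-7, -8) — d² to each: A:73, B:442, C:4, D:197, E:173 → nearest is C
(11, -3) — d² to each: A:450, B:17, C:281, D:442, E:320 → nearest is B
2 of the 5 points have C as nearest.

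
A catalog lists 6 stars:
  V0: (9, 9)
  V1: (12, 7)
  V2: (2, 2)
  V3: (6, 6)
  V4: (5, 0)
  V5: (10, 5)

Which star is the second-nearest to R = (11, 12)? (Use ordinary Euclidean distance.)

V1

Since √ is increasing, it suffices to compare squared distances:
|RV0|² = (11−9)² + (12−9)² = 4 + 9 = 13
|RV1|² = (11−12)² + (12−7)² = 1 + 25 = 26
|RV2|² = (11−2)² + (12−2)² = 81 + 100 = 181
|RV3|² = (11−6)² + (12−6)² = 25 + 36 = 61
|RV4|² = (11−5)² + (12−0)² = 36 + 144 = 180
|RV5|² = (11−10)² + (12−5)² = 1 + 49 = 50
Sorted ascending: V0, V1, V5, … — the second-nearest is V1.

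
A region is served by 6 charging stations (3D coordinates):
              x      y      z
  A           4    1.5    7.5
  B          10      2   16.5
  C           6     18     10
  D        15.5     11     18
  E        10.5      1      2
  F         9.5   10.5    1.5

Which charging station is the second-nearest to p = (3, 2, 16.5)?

A

Compare squared distances (the ordering matches that of the actual distances):
|pA|² = (3−4)² + (2−1.5)² + (16.5−7.5)² = 1 + 0.25 + 81 = 82.25
|pB|² = (3−10)² + (2−2)² + (16.5−16.5)² = 49 + 0 + 0 = 49
|pC|² = (3−6)² + (2−18)² + (16.5−10)² = 9 + 256 + 42.25 = 307.25
|pD|² = (3−15.5)² + (2−11)² + (16.5−18)² = 156.25 + 81 + 2.25 = 239.5
|pE|² = (3−10.5)² + (2−1)² + (16.5−2)² = 56.25 + 1 + 210.25 = 267.5
|pF|² = (3−9.5)² + (2−10.5)² + (16.5−1.5)² = 42.25 + 72.25 + 225 = 339.5
Sorted ascending: B, A, D, … — the second-nearest is A.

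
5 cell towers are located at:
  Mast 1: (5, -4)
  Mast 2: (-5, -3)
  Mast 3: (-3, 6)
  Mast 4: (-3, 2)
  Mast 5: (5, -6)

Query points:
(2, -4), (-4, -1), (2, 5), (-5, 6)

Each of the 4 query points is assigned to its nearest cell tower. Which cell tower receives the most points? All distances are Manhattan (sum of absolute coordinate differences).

Mast 3

(2, -4) — d to each: Mast 1:3, Mast 2:8, Mast 3:15, Mast 4:11, Mast 5:5 → nearest is Mast 1
(-4, -1) — d to each: Mast 1:12, Mast 2:3, Mast 3:8, Mast 4:4, Mast 5:14 → nearest is Mast 2
(2, 5) — d to each: Mast 1:12, Mast 2:15, Mast 3:6, Mast 4:8, Mast 5:14 → nearest is Mast 3
(-5, 6) — d to each: Mast 1:20, Mast 2:9, Mast 3:2, Mast 4:6, Mast 5:22 → nearest is Mast 3
Tally — Mast 1:1, Mast 2:1, Mast 3:2. Mast 3 captures the most (2).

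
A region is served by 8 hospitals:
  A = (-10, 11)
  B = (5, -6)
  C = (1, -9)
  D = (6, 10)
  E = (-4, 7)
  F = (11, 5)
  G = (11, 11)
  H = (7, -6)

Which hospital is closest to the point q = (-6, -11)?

C

Compare squared distances (the ordering matches that of the actual distances):
|qA|² = 16 + 484 = 500
|qB|² = 121 + 25 = 146
|qC|² = 49 + 4 = 53
|qD|² = 144 + 441 = 585
|qE|² = 4 + 324 = 328
|qF|² = 289 + 256 = 545
|qG|² = 289 + 484 = 773
|qH|² = 169 + 25 = 194
C is nearest.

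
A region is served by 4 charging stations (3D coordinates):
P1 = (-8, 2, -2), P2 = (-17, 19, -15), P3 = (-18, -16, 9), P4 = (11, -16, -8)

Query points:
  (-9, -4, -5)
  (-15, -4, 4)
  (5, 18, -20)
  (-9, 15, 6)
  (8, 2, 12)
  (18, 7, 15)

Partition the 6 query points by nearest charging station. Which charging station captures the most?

(-9, -4, -5) — d² to each: P1:46, P2:693, P3:421, P4:553 → nearest is P1
(-15, -4, 4) — d² to each: P1:121, P2:894, P3:178, P4:964 → nearest is P1
(5, 18, -20) — d² to each: P1:749, P2:510, P3:2526, P4:1336 → nearest is P2
(-9, 15, 6) — d² to each: P1:234, P2:521, P3:1051, P4:1557 → nearest is P1
(8, 2, 12) — d² to each: P1:452, P2:1643, P3:1009, P4:733 → nearest is P1
(18, 7, 15) — d² to each: P1:990, P2:2269, P3:1861, P4:1107 → nearest is P1
Tally — P1:5, P2:1. P1 captures the most (5).

P1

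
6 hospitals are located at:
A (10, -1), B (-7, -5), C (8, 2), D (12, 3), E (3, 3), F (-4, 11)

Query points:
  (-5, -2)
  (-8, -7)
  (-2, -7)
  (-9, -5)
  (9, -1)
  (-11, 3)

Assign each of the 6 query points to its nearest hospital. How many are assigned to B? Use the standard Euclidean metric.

5

(-5, -2) — d² to each: A:226, B:13, C:185, D:314, E:89, F:170 → nearest is B
(-8, -7) — d² to each: A:360, B:5, C:337, D:500, E:221, F:340 → nearest is B
(-2, -7) — d² to each: A:180, B:29, C:181, D:296, E:125, F:328 → nearest is B
(-9, -5) — d² to each: A:377, B:4, C:338, D:505, E:208, F:281 → nearest is B
(9, -1) — d² to each: A:1, B:272, C:10, D:25, E:52, F:313 → nearest is A
(-11, 3) — d² to each: A:457, B:80, C:362, D:529, E:196, F:113 → nearest is B
5 of the 6 points have B as nearest.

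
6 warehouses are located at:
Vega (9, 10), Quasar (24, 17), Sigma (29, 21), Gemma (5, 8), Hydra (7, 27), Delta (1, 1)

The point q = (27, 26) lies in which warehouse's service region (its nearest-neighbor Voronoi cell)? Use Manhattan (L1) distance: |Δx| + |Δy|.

d(q, Vega) = |27−9| + |26−10| = 18 + 16 = 34
d(q, Quasar) = |27−24| + |26−17| = 3 + 9 = 12
d(q, Sigma) = |27−29| + |26−21| = 2 + 5 = 7
d(q, Gemma) = |27−5| + |26−8| = 22 + 18 = 40
d(q, Hydra) = |27−7| + |26−27| = 20 + 1 = 21
d(q, Delta) = |27−1| + |26−1| = 26 + 25 = 51
Minimum is at Sigma.

Sigma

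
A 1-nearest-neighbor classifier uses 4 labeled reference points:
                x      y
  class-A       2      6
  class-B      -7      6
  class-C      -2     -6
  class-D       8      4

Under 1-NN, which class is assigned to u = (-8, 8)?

Squared Euclidean distances:
d²(u, class-A) = (-8−2)² + (8−6)² = 100 + 4 = 104
d²(u, class-B) = (-8−(-7))² + (8−6)² = 1 + 4 = 5
d²(u, class-C) = (-8−(-2))² + (8−(-6))² = 36 + 196 = 232
d²(u, class-D) = (-8−8)² + (8−4)² = 256 + 16 = 272
The smallest is to class-B, so u lies in the Voronoi region of class-B.

class-B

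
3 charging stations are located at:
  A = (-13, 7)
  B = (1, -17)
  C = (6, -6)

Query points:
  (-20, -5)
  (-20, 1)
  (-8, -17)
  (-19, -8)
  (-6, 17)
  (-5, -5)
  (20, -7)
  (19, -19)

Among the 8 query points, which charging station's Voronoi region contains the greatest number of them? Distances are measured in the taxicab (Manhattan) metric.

(-20, -5) — d to each: A:19, B:33, C:27 → nearest is A
(-20, 1) — d to each: A:13, B:39, C:33 → nearest is A
(-8, -17) — d to each: A:29, B:9, C:25 → nearest is B
(-19, -8) — d to each: A:21, B:29, C:27 → nearest is A
(-6, 17) — d to each: A:17, B:41, C:35 → nearest is A
(-5, -5) — d to each: A:20, B:18, C:12 → nearest is C
(20, -7) — d to each: A:47, B:29, C:15 → nearest is C
(19, -19) — d to each: A:58, B:20, C:26 → nearest is B
Tally — A:4, B:2, C:2. A captures the most (4).

A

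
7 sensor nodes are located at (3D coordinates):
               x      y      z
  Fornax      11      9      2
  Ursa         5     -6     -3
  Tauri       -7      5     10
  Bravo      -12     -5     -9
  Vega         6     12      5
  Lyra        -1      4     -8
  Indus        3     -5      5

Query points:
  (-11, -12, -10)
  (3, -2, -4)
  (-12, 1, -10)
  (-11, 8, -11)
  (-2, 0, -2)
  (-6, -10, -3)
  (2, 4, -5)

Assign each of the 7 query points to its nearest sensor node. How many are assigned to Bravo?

3

(-11, -12, -10) — d² to each: Fornax:1069, Ursa:341, Tauri:705, Bravo:51, Vega:1090, Lyra:360, Indus:470 → nearest is Bravo
(3, -2, -4) — d² to each: Fornax:221, Ursa:21, Tauri:345, Bravo:259, Vega:286, Lyra:68, Indus:90 → nearest is Ursa
(-12, 1, -10) — d² to each: Fornax:737, Ursa:387, Tauri:441, Bravo:37, Vega:670, Lyra:134, Indus:486 → nearest is Bravo
(-11, 8, -11) — d² to each: Fornax:654, Ursa:516, Tauri:466, Bravo:174, Vega:561, Lyra:125, Indus:621 → nearest is Lyra
(-2, 0, -2) — d² to each: Fornax:266, Ursa:86, Tauri:194, Bravo:174, Vega:257, Lyra:53, Indus:99 → nearest is Lyra
(-6, -10, -3) — d² to each: Fornax:675, Ursa:137, Tauri:395, Bravo:97, Vega:692, Lyra:246, Indus:170 → nearest is Bravo
(2, 4, -5) — d² to each: Fornax:155, Ursa:113, Tauri:307, Bravo:293, Vega:180, Lyra:18, Indus:182 → nearest is Lyra
3 of the 7 points have Bravo as nearest.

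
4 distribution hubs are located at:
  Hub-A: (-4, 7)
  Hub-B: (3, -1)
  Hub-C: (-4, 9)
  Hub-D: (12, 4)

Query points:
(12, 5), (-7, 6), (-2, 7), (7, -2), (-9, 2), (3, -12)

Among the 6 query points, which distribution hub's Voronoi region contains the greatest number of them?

Hub-A

(12, 5) — d² to each: Hub-A:260, Hub-B:117, Hub-C:272, Hub-D:1 → nearest is Hub-D
(-7, 6) — d² to each: Hub-A:10, Hub-B:149, Hub-C:18, Hub-D:365 → nearest is Hub-A
(-2, 7) — d² to each: Hub-A:4, Hub-B:89, Hub-C:8, Hub-D:205 → nearest is Hub-A
(7, -2) — d² to each: Hub-A:202, Hub-B:17, Hub-C:242, Hub-D:61 → nearest is Hub-B
(-9, 2) — d² to each: Hub-A:50, Hub-B:153, Hub-C:74, Hub-D:445 → nearest is Hub-A
(3, -12) — d² to each: Hub-A:410, Hub-B:121, Hub-C:490, Hub-D:337 → nearest is Hub-B
Tally — Hub-A:3, Hub-B:2, Hub-D:1. Hub-A captures the most (3).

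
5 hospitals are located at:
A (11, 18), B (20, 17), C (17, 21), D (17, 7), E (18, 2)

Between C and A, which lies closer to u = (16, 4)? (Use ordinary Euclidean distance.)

Compare squared distances:
|uC|² = (16−17)² + (4−21)² = 1 + 289 = 290
|uA|² = (16−11)² + (4−18)² = 25 + 196 = 221
290 > 221, so A is closer.

A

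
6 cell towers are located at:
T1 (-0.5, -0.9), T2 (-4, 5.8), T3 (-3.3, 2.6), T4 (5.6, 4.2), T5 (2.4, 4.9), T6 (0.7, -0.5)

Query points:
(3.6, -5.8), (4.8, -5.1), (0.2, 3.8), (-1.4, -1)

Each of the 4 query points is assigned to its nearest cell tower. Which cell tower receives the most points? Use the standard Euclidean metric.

(3.6, -5.8) — d² to each: T1:40.82, T2:192.32, T3:118.17, T4:104, T5:115.93, T6:36.5 → nearest is T6
(4.8, -5.1) — d² to each: T1:45.73, T2:196.25, T3:124.9, T4:87.13, T5:105.76, T6:37.97 → nearest is T6
(0.2, 3.8) — d² to each: T1:22.58, T2:21.64, T3:13.69, T4:29.32, T5:6.05, T6:18.74 → nearest is T5
(-1.4, -1) — d² to each: T1:0.82, T2:53, T3:16.57, T4:76.04, T5:49.25, T6:4.66 → nearest is T1
Tally — T1:1, T5:1, T6:2. T6 captures the most (2).

T6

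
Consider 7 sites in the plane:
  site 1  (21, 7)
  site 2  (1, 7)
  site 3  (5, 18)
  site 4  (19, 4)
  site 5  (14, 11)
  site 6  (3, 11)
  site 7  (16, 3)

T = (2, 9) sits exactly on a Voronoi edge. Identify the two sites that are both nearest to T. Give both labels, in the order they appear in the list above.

site 2 and site 6

Squared distances from T to each site:
d²(T, site 1) = (2−21)² + (9−7)² = 361 + 4 = 365
d²(T, site 2) = (2−1)² + (9−7)² = 1 + 4 = 5
d²(T, site 3) = (2−5)² + (9−18)² = 9 + 81 = 90
d²(T, site 4) = (2−19)² + (9−4)² = 289 + 25 = 314
d²(T, site 5) = (2−14)² + (9−11)² = 144 + 4 = 148
d²(T, site 6) = (2−3)² + (9−11)² = 1 + 4 = 5
d²(T, site 7) = (2−16)² + (9−3)² = 196 + 36 = 232
T is equidistant from site 2 and site 6 (both at squared distance 5), and every other site is strictly farther — so T lies on the site 2–site 6 Voronoi edge.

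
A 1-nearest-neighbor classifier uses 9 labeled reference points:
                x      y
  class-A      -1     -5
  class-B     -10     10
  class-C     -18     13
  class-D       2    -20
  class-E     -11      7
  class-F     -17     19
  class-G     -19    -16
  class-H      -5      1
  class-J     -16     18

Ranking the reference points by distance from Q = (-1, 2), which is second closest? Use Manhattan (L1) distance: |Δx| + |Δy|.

class-A

d(Q, class-A) = |-1−(-1)| + |2−(-5)| = 0 + 7 = 7
d(Q, class-B) = |-1−(-10)| + |2−10| = 9 + 8 = 17
d(Q, class-C) = |-1−(-18)| + |2−13| = 17 + 11 = 28
d(Q, class-D) = |-1−2| + |2−(-20)| = 3 + 22 = 25
d(Q, class-E) = |-1−(-11)| + |2−7| = 10 + 5 = 15
d(Q, class-F) = |-1−(-17)| + |2−19| = 16 + 17 = 33
d(Q, class-G) = |-1−(-19)| + |2−(-16)| = 18 + 18 = 36
d(Q, class-H) = |-1−(-5)| + |2−1| = 4 + 1 = 5
d(Q, class-J) = |-1−(-16)| + |2−18| = 15 + 16 = 31
Sorted ascending: class-H, class-A, class-E, … — the second-nearest is class-A.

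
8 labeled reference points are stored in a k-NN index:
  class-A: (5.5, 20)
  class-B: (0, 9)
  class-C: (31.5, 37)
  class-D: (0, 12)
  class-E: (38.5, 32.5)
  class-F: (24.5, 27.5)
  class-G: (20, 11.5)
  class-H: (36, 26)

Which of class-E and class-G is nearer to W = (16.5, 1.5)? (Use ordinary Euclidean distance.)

Compare squared distances:
d²(W, class-E) = (16.5−38.5)² + (1.5−32.5)² = 484 + 961 = 1445
d²(W, class-G) = (16.5−20)² + (1.5−11.5)² = 12.25 + 100 = 112.25
1445 > 112.25, so class-G is closer.

class-G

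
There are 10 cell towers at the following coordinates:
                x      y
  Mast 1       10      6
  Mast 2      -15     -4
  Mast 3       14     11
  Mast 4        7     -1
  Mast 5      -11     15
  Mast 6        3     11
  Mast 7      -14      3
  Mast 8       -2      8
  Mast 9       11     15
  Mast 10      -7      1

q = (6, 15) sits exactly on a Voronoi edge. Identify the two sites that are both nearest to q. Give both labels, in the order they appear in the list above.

Squared distances from q to each site:
d²(q, Mast 1) = 16 + 81 = 97
d²(q, Mast 2) = 441 + 361 = 802
d²(q, Mast 3) = 64 + 16 = 80
d²(q, Mast 4) = 1 + 256 = 257
d²(q, Mast 5) = 289 + 0 = 289
d²(q, Mast 6) = 9 + 16 = 25
d²(q, Mast 7) = 400 + 144 = 544
d²(q, Mast 8) = 64 + 49 = 113
d²(q, Mast 9) = 25 + 0 = 25
d²(q, Mast 10) = 169 + 196 = 365
q is equidistant from Mast 6 and Mast 9 (both at squared distance 25), and every other site is strictly farther — so q lies on the Mast 6–Mast 9 Voronoi edge.

Mast 6 and Mast 9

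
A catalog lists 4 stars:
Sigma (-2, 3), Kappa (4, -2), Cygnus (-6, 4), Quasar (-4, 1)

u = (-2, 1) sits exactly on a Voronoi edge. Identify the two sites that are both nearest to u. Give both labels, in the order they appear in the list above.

Squared distances from u to each site:
d²(u, Sigma) = (-2−(-2))² + (1−3)² = 0 + 4 = 4
d²(u, Kappa) = (-2−4)² + (1−(-2))² = 36 + 9 = 45
d²(u, Cygnus) = (-2−(-6))² + (1−4)² = 16 + 9 = 25
d²(u, Quasar) = (-2−(-4))² + (1−1)² = 4 + 0 = 4
u is equidistant from Sigma and Quasar (both at squared distance 4), and every other site is strictly farther — so u lies on the Sigma–Quasar Voronoi edge.

Sigma and Quasar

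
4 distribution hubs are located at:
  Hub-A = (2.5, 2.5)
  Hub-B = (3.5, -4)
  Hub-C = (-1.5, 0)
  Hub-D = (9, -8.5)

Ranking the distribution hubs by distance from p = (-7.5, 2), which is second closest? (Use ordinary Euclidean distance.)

Hub-A

Squared Euclidean distances:
d²(p, Hub-A) = (-7.5−2.5)² + (2−2.5)² = 100 + 0.25 = 100.25
d²(p, Hub-B) = (-7.5−3.5)² + (2−(-4))² = 121 + 36 = 157
d²(p, Hub-C) = (-7.5−(-1.5))² + (2−0)² = 36 + 4 = 40
d²(p, Hub-D) = (-7.5−9)² + (2−(-8.5))² = 272.25 + 110.25 = 382.5
Sorted ascending: Hub-C, Hub-A, Hub-B, … — the second-nearest is Hub-A.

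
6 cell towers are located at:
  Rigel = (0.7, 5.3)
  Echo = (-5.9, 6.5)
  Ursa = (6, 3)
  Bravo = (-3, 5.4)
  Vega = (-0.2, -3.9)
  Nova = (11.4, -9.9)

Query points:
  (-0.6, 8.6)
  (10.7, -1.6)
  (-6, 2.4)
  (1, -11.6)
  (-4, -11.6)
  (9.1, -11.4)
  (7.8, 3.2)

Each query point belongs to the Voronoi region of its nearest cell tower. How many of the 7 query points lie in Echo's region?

1

(-0.6, 8.6) — d² to each: Rigel:12.58, Echo:32.5, Ursa:74.92, Bravo:16, Vega:156.41, Nova:486.25 → nearest is Rigel
(10.7, -1.6) — d² to each: Rigel:147.61, Echo:341.17, Ursa:43.25, Bravo:236.69, Vega:124.1, Nova:69.38 → nearest is Ursa
(-6, 2.4) — d² to each: Rigel:53.3, Echo:16.82, Ursa:144.36, Bravo:18, Vega:73.33, Nova:454.05 → nearest is Echo
(1, -11.6) — d² to each: Rigel:285.7, Echo:375.22, Ursa:238.16, Bravo:305, Vega:60.73, Nova:111.05 → nearest is Vega
(-4, -11.6) — d² to each: Rigel:307.7, Echo:331.22, Ursa:313.16, Bravo:290, Vega:73.73, Nova:240.05 → nearest is Vega
(9.1, -11.4) — d² to each: Rigel:349.45, Echo:545.41, Ursa:216.97, Bravo:428.65, Vega:142.74, Nova:7.54 → nearest is Nova
(7.8, 3.2) — d² to each: Rigel:54.82, Echo:198.58, Ursa:3.28, Bravo:121.48, Vega:114.41, Nova:184.57 → nearest is Ursa
1 of the 7 points has Echo as nearest.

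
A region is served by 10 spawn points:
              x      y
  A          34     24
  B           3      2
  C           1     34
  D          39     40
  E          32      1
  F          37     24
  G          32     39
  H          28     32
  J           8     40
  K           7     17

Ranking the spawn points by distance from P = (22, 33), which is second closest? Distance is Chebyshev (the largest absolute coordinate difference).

d(P,A) = max(12, 9) = 12
d(P,B) = max(19, 31) = 31
d(P,C) = max(21, 1) = 21
d(P,D) = max(17, 7) = 17
d(P,E) = max(10, 32) = 32
d(P,F) = max(15, 9) = 15
d(P,G) = max(10, 6) = 10
d(P,H) = max(6, 1) = 6
d(P,J) = max(14, 7) = 14
d(P,K) = max(15, 16) = 16
Sorted ascending: H, G, A, … — the second-nearest is G.

G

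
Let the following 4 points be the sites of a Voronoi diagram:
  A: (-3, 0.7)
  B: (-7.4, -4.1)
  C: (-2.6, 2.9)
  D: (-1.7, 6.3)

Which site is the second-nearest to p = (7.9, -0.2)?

Since √ is increasing, it suffices to compare squared distances:
|pA|² = (7.9−(-3))² + (-0.2−0.7)² = 118.81 + 0.81 = 119.62
|pB|² = (7.9−(-7.4))² + (-0.2−(-4.1))² = 234.09 + 15.21 = 249.3
|pC|² = (7.9−(-2.6))² + (-0.2−2.9)² = 110.25 + 9.61 = 119.86
|pD|² = (7.9−(-1.7))² + (-0.2−6.3)² = 92.16 + 42.25 = 134.41
Sorted ascending: A, C, D, … — the second-nearest is C.

C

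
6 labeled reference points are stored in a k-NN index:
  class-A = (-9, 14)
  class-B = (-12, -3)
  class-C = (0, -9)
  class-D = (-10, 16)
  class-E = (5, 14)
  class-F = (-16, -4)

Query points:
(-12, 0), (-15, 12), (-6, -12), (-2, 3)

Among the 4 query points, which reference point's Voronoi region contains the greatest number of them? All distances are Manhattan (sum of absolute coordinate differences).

(-12, 0) — d to each: class-A:17, class-B:3, class-C:21, class-D:18, class-E:31, class-F:8 → nearest is class-B
(-15, 12) — d to each: class-A:8, class-B:18, class-C:36, class-D:9, class-E:22, class-F:17 → nearest is class-A
(-6, -12) — d to each: class-A:29, class-B:15, class-C:9, class-D:32, class-E:37, class-F:18 → nearest is class-C
(-2, 3) — d to each: class-A:18, class-B:16, class-C:14, class-D:21, class-E:18, class-F:21 → nearest is class-C
Tally — class-A:1, class-B:1, class-C:2. class-C captures the most (2).

class-C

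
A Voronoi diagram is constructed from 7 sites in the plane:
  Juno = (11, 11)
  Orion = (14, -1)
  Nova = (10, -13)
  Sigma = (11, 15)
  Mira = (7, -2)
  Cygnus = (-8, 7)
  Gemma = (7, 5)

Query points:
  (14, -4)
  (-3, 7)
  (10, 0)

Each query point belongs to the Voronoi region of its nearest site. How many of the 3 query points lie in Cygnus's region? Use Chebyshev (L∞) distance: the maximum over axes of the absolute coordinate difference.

(14, -4) — d to each: Juno:15, Orion:3, Nova:9, Sigma:19, Mira:7, Cygnus:22, Gemma:9 → nearest is Orion
(-3, 7) — d to each: Juno:14, Orion:17, Nova:20, Sigma:14, Mira:10, Cygnus:5, Gemma:10 → nearest is Cygnus
(10, 0) — d to each: Juno:11, Orion:4, Nova:13, Sigma:15, Mira:3, Cygnus:18, Gemma:5 → nearest is Mira
1 of the 3 points has Cygnus as nearest.

1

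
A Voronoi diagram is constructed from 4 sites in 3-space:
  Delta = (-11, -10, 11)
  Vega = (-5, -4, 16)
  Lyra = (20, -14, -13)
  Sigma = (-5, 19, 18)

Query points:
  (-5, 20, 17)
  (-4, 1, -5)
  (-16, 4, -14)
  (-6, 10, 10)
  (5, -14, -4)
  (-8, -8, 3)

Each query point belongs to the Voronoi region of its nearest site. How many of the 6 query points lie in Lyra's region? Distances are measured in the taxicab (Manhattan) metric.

(-5, 20, 17) — d to each: Delta:42, Vega:25, Lyra:89, Sigma:2 → nearest is Sigma
(-4, 1, -5) — d to each: Delta:34, Vega:27, Lyra:47, Sigma:42 → nearest is Vega
(-16, 4, -14) — d to each: Delta:44, Vega:49, Lyra:55, Sigma:58 → nearest is Delta
(-6, 10, 10) — d to each: Delta:26, Vega:21, Lyra:73, Sigma:18 → nearest is Sigma
(5, -14, -4) — d to each: Delta:35, Vega:40, Lyra:24, Sigma:65 → nearest is Lyra
(-8, -8, 3) — d to each: Delta:13, Vega:20, Lyra:50, Sigma:45 → nearest is Delta
1 of the 6 points has Lyra as nearest.

1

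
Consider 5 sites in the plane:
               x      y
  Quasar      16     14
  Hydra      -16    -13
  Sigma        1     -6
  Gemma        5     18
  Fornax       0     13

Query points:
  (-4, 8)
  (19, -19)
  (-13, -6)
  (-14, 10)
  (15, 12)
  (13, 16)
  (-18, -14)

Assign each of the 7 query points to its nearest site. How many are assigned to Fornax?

2

(-4, 8) — d² to each: Quasar:436, Hydra:585, Sigma:221, Gemma:181, Fornax:41 → nearest is Fornax
(19, -19) — d² to each: Quasar:1098, Hydra:1261, Sigma:493, Gemma:1565, Fornax:1385 → nearest is Sigma
(-13, -6) — d² to each: Quasar:1241, Hydra:58, Sigma:196, Gemma:900, Fornax:530 → nearest is Hydra
(-14, 10) — d² to each: Quasar:916, Hydra:533, Sigma:481, Gemma:425, Fornax:205 → nearest is Fornax
(15, 12) — d² to each: Quasar:5, Hydra:1586, Sigma:520, Gemma:136, Fornax:226 → nearest is Quasar
(13, 16) — d² to each: Quasar:13, Hydra:1682, Sigma:628, Gemma:68, Fornax:178 → nearest is Quasar
(-18, -14) — d² to each: Quasar:1940, Hydra:5, Sigma:425, Gemma:1553, Fornax:1053 → nearest is Hydra
2 of the 7 points have Fornax as nearest.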